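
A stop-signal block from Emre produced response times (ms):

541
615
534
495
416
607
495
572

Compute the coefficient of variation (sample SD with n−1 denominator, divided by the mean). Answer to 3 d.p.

0.123

n = 8, Σ = 4275, M = 534.3750
Σ(x−M)² = 30347.875; s = √(30347.875/7) = 65.8438
CV = 65.8438 / 534.3750 = 0.12322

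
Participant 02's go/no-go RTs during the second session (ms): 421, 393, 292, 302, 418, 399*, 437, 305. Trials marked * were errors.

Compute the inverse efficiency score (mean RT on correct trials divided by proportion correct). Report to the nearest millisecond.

Correct trials (n=7): 421, 393, 292, 302, 418, 437, 305
Mean correct RT = 2568/7 = 366.8571 ms
Proportion correct = 7/8
IES = 366.8571 / (7/8) = 419.265 ms

419 ms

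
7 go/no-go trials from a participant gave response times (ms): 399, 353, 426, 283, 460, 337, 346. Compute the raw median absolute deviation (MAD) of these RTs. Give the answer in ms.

Sorted: 283, 337, 346, 353, 399, 426, 460 → median = 353
|x − 353|: 46, 0, 73, 70, 107, 16, 7
Sorted deviations: 0, 7, 16, 46, 70, 73, 107 → MAD = 46

46 ms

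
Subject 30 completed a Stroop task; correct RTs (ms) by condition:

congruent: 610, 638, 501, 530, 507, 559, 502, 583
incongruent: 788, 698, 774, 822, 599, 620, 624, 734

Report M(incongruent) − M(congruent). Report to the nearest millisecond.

M(congruent) = 4430/8 = 553.750
M(incongruent) = 5659/8 = 707.375
Difference = 707.375 − 553.750 = 153.625 ms

154 ms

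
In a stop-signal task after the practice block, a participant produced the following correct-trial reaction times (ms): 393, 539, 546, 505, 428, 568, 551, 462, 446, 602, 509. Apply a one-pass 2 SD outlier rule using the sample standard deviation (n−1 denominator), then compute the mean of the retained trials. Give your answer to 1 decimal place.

n = 11, ΣRT = 5549, M = 504.455
Σ(x−M)² = 42146.73; s = √(42146.73/10) = 64.921
Cutoffs: 504.455 ± 2·64.921 → [374.6, 634.3]
No RTs fall outside the cutoffs; all 11 retained. Mean = 5549/11 = 504.455

504.5 ms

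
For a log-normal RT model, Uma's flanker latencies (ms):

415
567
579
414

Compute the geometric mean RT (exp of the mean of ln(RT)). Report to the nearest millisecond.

ln(RT): 6.0283, 6.3404, 6.3613, 6.0259
Mean ln(RT) = 24.7558/4 = 6.18895
Geometric mean = exp(6.18895) = 487.33 ms

487 ms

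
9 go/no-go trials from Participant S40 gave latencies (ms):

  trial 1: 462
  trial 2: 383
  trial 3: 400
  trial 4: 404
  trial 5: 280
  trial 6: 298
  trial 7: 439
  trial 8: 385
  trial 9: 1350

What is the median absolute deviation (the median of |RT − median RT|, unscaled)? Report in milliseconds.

Sorted: 280, 298, 383, 385, 400, 404, 439, 462, 1350 → median = 400
|x − 400|: 62, 17, 0, 4, 120, 102, 39, 15, 950
Sorted deviations: 0, 4, 15, 17, 39, 62, 102, 120, 950 → MAD = 39

39 ms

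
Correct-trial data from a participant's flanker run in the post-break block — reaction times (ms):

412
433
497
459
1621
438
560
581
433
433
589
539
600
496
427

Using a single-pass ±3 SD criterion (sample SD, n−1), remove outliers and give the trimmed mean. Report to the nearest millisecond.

n = 15, ΣRT = 8518, M = 567.867
Σ(x−M)² = 1249245.73; s = √(1249245.73/14) = 298.717
Cutoffs: 567.867 ± 3·298.717 → [-328.3, 1464.0]
Outside: 1621 → excluded.
Retained (n=14): Σ = 6897, mean = 6897/14 = 492.643

493 ms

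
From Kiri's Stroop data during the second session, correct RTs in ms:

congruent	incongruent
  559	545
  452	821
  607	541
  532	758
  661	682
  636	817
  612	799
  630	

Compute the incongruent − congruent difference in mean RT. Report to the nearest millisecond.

M(congruent) = 4689/8 = 586.125
M(incongruent) = 4963/7 = 709.000
Difference = 709.000 − 586.125 = 122.875 ms

123 ms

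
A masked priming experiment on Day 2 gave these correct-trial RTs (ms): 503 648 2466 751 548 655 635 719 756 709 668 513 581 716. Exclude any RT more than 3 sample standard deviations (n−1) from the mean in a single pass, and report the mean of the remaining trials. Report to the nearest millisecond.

n = 14, ΣRT = 10868, M = 776.286
Σ(x−M)² = 3164738.86; s = √(3164738.86/13) = 493.398
Cutoffs: 776.286 ± 3·493.398 → [-703.9, 2256.5]
Outside: 2466 → excluded.
Retained (n=13): Σ = 8402, mean = 8402/13 = 646.308

646 ms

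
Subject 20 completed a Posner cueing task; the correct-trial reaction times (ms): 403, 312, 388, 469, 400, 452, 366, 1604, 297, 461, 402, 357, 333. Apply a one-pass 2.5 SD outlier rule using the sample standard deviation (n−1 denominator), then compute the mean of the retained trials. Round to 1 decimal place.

386.7 ms

n = 13, ΣRT = 6244, M = 480.308
Σ(x−M)² = 1402964.77; s = √(1402964.77/12) = 341.926
Cutoffs: 480.308 ± 2.5·341.926 → [-374.5, 1335.1]
Outside: 1604 → excluded.
Retained (n=12): Σ = 4640, mean = 4640/12 = 386.667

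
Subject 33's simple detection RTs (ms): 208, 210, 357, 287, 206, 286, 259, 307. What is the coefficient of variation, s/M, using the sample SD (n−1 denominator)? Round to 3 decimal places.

0.206

n = 8, Σ = 2120, M = 265.0000
Σ(x−M)² = 20944.000; s = √(20944.000/7) = 54.6992
CV = 54.6992 / 265.0000 = 0.20641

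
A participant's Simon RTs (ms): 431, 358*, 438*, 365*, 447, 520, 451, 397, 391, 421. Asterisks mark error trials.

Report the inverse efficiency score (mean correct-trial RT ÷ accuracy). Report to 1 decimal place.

Correct trials (n=7): 431, 447, 520, 451, 397, 391, 421
Mean correct RT = 3058/7 = 436.8571 ms
Proportion correct = 7/10
IES = 436.8571 / (7/10) = 624.082 ms

624.1 ms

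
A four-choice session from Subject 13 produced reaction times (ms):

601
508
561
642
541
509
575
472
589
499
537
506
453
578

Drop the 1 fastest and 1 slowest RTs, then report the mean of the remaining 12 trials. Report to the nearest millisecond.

540 ms

Sorted: 453, 472, 499, 506, 508, 509, 537, 541, 561, 575, 578, 589, 601, 642
Drop lowest 1 (453) and highest 1 (642)
Remaining (n=12): Σ = 6476, mean = 6476/12 = 539.667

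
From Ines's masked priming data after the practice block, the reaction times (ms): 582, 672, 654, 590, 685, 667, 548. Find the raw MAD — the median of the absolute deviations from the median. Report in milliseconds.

Sorted: 548, 582, 590, 654, 667, 672, 685 → median = 654
|x − 654|: 72, 18, 0, 64, 31, 13, 106
Sorted deviations: 0, 13, 18, 31, 64, 72, 106 → MAD = 31

31 ms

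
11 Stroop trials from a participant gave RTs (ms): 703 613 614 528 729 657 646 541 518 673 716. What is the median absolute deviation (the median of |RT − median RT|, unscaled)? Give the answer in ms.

Sorted: 518, 528, 541, 613, 614, 646, 657, 673, 703, 716, 729 → median = 646
|x − 646|: 57, 33, 32, 118, 83, 11, 0, 105, 128, 27, 70
Sorted deviations: 0, 11, 27, 32, 33, 57, 70, 83, 105, 118, 128 → MAD = 57

57 ms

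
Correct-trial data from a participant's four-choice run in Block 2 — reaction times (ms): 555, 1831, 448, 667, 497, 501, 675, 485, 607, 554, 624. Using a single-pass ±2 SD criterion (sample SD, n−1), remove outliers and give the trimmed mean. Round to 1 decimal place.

n = 11, ΣRT = 7444, M = 676.727
Σ(x−M)² = 1522222.18; s = √(1522222.18/10) = 390.157
Cutoffs: 676.727 ± 2·390.157 → [-103.6, 1457.0]
Outside: 1831 → excluded.
Retained (n=10): Σ = 5613, mean = 5613/10 = 561.300

561.3 ms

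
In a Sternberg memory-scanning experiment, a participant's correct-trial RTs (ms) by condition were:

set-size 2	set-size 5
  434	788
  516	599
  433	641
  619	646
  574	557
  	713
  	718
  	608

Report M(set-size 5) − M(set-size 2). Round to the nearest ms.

144 ms

M(set-size 2) = 2576/5 = 515.200
M(set-size 5) = 5270/8 = 658.750
Difference = 658.750 − 515.200 = 143.550 ms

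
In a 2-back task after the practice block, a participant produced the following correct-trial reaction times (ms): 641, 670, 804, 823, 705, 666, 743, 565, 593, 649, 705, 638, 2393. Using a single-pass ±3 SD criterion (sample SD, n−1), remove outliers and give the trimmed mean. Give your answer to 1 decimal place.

683.5 ms

n = 13, ΣRT = 10595, M = 815.000
Σ(x−M)² = 2763824.00; s = √(2763824.00/12) = 479.915
Cutoffs: 815.000 ± 3·479.915 → [-624.7, 2254.7]
Outside: 2393 → excluded.
Retained (n=12): Σ = 8202, mean = 8202/12 = 683.500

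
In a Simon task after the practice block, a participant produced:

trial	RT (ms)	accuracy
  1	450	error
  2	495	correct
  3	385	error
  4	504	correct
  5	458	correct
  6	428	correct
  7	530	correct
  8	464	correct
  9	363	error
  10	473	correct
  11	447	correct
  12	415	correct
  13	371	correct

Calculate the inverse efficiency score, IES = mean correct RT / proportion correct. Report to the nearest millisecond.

Correct trials (n=10): 495, 504, 458, 428, 530, 464, 473, 447, 415, 371
Mean correct RT = 4585/10 = 458.5000 ms
Proportion correct = 10/13
IES = 458.5000 / (10/13) = 596.050 ms

596 ms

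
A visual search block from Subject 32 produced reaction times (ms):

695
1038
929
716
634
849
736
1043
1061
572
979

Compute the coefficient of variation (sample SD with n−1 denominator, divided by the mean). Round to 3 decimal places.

n = 11, Σ = 9252, M = 841.0909
Σ(x−M)² = 318040.909; s = √(318040.909/10) = 178.3370
CV = 178.3370 / 841.0909 = 0.21203

0.212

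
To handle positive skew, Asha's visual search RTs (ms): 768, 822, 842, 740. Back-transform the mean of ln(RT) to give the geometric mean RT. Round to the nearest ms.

792 ms

ln(RT): 6.6438, 6.7117, 6.7358, 6.6067
Mean ln(RT) = 26.6980/4 = 6.67449
Geometric mean = exp(6.67449) = 791.94 ms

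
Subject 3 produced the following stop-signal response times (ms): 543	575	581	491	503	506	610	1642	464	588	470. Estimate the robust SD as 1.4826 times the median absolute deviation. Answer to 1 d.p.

66.7 ms

Sorted: 464, 470, 491, 503, 506, 543, 575, 581, 588, 610, 1642 → median = 543
|x − 543| sorted: 0, 32, 37, 38, 40, 45, 52, 67, 73, 79, 1099 → MAD = 45
Robust SD ≈ 1.4826 × 45 = 66.717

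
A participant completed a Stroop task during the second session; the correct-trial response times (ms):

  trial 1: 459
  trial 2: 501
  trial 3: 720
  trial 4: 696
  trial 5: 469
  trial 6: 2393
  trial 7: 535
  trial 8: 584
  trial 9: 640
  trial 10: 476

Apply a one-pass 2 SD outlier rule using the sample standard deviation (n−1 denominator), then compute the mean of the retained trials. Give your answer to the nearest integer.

n = 10, ΣRT = 7473, M = 747.300
Σ(x−M)² = 3089792.10; s = √(3089792.10/9) = 585.927
Cutoffs: 747.300 ± 2·585.927 → [-424.6, 1919.2]
Outside: 2393 → excluded.
Retained (n=9): Σ = 5080, mean = 5080/9 = 564.444

564 ms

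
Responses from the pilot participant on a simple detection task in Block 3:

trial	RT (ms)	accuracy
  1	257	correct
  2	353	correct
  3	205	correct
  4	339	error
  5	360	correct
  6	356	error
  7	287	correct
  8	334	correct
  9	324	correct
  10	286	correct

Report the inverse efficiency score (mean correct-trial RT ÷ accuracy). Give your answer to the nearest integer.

376 ms

Correct trials (n=8): 257, 353, 205, 360, 287, 334, 324, 286
Mean correct RT = 2406/8 = 300.7500 ms
Proportion correct = 8/10
IES = 300.7500 / (8/10) = 375.938 ms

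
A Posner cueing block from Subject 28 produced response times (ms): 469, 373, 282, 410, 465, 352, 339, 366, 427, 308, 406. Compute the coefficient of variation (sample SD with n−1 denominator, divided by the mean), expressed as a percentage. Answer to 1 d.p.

15.8%

n = 11, Σ = 4197, M = 381.5455
Σ(x−M)² = 36402.727; s = √(36402.727/10) = 60.3347
CV = 60.3347 / 381.5455 = 0.15813 = 15.813%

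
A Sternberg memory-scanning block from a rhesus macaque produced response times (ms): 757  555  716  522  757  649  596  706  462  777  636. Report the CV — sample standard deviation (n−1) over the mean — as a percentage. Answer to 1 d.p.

16.2%

n = 11, Σ = 7133, M = 648.4545
Σ(x−M)² = 110358.727; s = √(110358.727/10) = 105.0518
CV = 105.0518 / 648.4545 = 0.16200 = 16.200%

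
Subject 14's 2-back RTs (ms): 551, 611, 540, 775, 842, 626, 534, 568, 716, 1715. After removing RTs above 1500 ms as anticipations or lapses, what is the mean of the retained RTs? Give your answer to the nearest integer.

Excluded: 1715
Retained (n=9): Σ = 5763
Mean = 5763/9 = 640.3333

640 ms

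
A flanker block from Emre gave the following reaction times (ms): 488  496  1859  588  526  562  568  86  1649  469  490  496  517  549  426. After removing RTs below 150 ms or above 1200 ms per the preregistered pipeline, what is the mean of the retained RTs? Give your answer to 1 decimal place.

514.6 ms

Excluded: 86, 1649, 1859
Retained (n=12): Σ = 6175
Mean = 6175/12 = 514.5833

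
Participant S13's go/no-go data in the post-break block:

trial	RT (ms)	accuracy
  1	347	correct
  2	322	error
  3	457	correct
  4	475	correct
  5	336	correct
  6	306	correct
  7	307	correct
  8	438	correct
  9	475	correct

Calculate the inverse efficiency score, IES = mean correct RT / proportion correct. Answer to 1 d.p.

441.7 ms

Correct trials (n=8): 347, 457, 475, 336, 306, 307, 438, 475
Mean correct RT = 3141/8 = 392.6250 ms
Proportion correct = 8/9
IES = 392.6250 / (8/9) = 441.703 ms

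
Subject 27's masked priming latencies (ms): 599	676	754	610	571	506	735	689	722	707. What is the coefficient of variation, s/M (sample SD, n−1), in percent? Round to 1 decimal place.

n = 10, Σ = 6569, M = 656.9000
Σ(x−M)² = 59372.900; s = √(59372.900/9) = 81.2218
CV = 81.2218 / 656.9000 = 0.12364 = 12.364%

12.4%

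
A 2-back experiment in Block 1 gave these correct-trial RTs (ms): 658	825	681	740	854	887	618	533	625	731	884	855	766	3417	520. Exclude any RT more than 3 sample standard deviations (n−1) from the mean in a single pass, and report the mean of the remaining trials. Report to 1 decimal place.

n = 15, ΣRT = 13594, M = 906.267
Σ(x−M)² = 6957770.93; s = √(6957770.93/14) = 704.971
Cutoffs: 906.267 ± 3·704.971 → [-1208.6, 3021.2]
Outside: 3417 → excluded.
Retained (n=14): Σ = 10177, mean = 10177/14 = 726.929

726.9 ms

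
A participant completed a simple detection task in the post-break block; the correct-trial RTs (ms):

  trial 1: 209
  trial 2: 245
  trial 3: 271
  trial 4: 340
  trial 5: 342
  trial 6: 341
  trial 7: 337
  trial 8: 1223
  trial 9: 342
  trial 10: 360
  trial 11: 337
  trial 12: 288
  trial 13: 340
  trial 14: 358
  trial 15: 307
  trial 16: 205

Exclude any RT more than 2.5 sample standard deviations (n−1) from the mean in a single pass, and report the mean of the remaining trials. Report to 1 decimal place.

308.1 ms

n = 16, ΣRT = 5845, M = 365.312
Σ(x−M)² = 823153.44; s = √(823153.44/15) = 234.258
Cutoffs: 365.312 ± 2.5·234.258 → [-220.3, 951.0]
Outside: 1223 → excluded.
Retained (n=15): Σ = 4622, mean = 4622/15 = 308.133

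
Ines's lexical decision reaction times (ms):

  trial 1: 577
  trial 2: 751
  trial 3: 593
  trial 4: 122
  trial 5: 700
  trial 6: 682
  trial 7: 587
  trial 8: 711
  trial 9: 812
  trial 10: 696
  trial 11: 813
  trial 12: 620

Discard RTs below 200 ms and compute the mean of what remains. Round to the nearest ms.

686 ms

Excluded: 122
Retained (n=11): Σ = 7542
Mean = 7542/11 = 685.6364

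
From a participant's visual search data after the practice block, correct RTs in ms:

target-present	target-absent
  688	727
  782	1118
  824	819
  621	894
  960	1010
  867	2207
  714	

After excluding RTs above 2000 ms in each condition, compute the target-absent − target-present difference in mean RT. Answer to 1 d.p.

134.2 ms

target-absent: exclude 2207
M(target-present) = 5456/7 = 779.429
M(target-absent) = 4568/5 = 913.600
Difference = 913.600 − 779.429 = 134.171 ms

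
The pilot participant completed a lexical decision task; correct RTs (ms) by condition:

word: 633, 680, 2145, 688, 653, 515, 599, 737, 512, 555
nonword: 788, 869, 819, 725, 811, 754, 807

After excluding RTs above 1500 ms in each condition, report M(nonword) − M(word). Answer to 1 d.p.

177.0 ms

word: exclude 2145
M(word) = 5572/9 = 619.111
M(nonword) = 5573/7 = 796.143
Difference = 796.143 − 619.111 = 177.032 ms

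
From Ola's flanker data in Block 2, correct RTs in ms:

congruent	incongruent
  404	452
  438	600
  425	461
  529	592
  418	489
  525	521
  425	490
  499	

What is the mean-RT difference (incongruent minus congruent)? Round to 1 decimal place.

M(congruent) = 3663/8 = 457.875
M(incongruent) = 3605/7 = 515.000
Difference = 515.000 − 457.875 = 57.125 ms

57.1 ms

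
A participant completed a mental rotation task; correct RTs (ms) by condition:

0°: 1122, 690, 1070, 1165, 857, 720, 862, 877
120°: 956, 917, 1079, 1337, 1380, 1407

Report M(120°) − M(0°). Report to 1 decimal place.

M(0°) = 7363/8 = 920.375
M(120°) = 7076/6 = 1179.333
Difference = 1179.333 − 920.375 = 258.958 ms

259.0 ms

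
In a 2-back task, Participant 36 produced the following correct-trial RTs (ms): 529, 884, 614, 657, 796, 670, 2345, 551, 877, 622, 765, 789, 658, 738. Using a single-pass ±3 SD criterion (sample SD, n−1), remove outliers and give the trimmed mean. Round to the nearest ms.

n = 14, ΣRT = 11495, M = 821.071
Σ(x−M)² = 2658234.93; s = √(2658234.93/13) = 452.194
Cutoffs: 821.071 ± 3·452.194 → [-535.5, 2177.7]
Outside: 2345 → excluded.
Retained (n=13): Σ = 9150, mean = 9150/13 = 703.846

704 ms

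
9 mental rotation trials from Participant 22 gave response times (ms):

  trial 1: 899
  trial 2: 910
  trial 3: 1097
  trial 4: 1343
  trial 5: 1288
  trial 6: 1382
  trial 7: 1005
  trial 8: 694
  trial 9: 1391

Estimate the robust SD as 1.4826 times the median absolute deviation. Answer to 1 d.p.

293.6 ms

Sorted: 694, 899, 910, 1005, 1097, 1288, 1343, 1382, 1391 → median = 1097
|x − 1097| sorted: 0, 92, 187, 191, 198, 246, 285, 294, 403 → MAD = 198
Robust SD ≈ 1.4826 × 198 = 293.555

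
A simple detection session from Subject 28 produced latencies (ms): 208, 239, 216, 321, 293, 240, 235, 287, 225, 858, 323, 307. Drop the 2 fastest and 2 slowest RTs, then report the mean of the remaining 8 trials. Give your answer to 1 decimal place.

268.4 ms

Sorted: 208, 216, 225, 235, 239, 240, 287, 293, 307, 321, 323, 858
Drop lowest 2 (208, 216) and highest 2 (323, 858)
Remaining (n=8): Σ = 2147, mean = 2147/8 = 268.375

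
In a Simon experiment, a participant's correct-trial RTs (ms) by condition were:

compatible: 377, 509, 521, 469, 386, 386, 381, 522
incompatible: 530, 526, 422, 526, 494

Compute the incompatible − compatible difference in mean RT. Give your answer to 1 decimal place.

M(compatible) = 3551/8 = 443.875
M(incompatible) = 2498/5 = 499.600
Difference = 499.600 − 443.875 = 55.725 ms

55.7 ms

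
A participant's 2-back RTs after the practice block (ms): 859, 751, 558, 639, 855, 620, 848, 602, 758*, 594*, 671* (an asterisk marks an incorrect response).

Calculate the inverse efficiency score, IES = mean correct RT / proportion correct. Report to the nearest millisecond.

985 ms

Correct trials (n=8): 859, 751, 558, 639, 855, 620, 848, 602
Mean correct RT = 5732/8 = 716.5000 ms
Proportion correct = 8/11
IES = 716.5000 / (8/11) = 985.188 ms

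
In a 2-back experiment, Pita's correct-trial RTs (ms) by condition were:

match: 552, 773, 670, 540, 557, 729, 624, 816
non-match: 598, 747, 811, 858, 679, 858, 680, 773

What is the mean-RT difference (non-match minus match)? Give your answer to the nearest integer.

93 ms

M(match) = 5261/8 = 657.625
M(non-match) = 6004/8 = 750.500
Difference = 750.500 − 657.625 = 92.875 ms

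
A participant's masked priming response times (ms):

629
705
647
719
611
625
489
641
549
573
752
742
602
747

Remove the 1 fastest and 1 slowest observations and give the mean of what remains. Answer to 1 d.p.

Sorted: 489, 549, 573, 602, 611, 625, 629, 641, 647, 705, 719, 742, 747, 752
Drop lowest 1 (489) and highest 1 (752)
Remaining (n=12): Σ = 7790, mean = 7790/12 = 649.167

649.2 ms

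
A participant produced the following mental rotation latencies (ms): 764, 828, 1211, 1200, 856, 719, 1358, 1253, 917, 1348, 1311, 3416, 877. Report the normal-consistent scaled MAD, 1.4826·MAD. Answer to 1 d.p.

419.6 ms

Sorted: 719, 764, 828, 856, 877, 917, 1200, 1211, 1253, 1311, 1348, 1358, 3416 → median = 1200
|x − 1200| sorted: 0, 11, 53, 111, 148, 158, 283, 323, 344, 372, 436, 481, 2216 → MAD = 283
Robust SD ≈ 1.4826 × 283 = 419.576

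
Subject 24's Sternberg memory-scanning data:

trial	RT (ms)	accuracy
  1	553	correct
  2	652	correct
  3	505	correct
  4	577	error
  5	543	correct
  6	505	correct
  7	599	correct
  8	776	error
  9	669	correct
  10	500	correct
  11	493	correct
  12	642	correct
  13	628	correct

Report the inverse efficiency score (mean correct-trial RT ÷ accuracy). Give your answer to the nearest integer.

676 ms

Correct trials (n=11): 553, 652, 505, 543, 505, 599, 669, 500, 493, 642, 628
Mean correct RT = 6289/11 = 571.7273 ms
Proportion correct = 11/13
IES = 571.7273 / (11/13) = 675.678 ms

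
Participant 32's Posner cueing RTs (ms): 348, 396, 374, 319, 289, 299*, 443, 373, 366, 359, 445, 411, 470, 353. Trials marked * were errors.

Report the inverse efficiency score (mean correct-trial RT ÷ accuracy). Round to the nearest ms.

Correct trials (n=13): 348, 396, 374, 319, 289, 443, 373, 366, 359, 445, 411, 470, 353
Mean correct RT = 4946/13 = 380.4615 ms
Proportion correct = 13/14
IES = 380.4615 / (13/14) = 409.728 ms

410 ms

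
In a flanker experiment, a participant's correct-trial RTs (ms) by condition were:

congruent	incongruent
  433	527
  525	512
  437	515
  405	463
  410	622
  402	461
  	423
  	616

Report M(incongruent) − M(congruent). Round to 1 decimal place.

82.0 ms

M(congruent) = 2612/6 = 435.333
M(incongruent) = 4139/8 = 517.375
Difference = 517.375 − 435.333 = 82.042 ms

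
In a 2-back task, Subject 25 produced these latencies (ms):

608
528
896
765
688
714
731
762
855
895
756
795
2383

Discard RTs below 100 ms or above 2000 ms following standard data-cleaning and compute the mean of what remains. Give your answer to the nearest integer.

749 ms

Excluded: 2383
Retained (n=12): Σ = 8993
Mean = 8993/12 = 749.4167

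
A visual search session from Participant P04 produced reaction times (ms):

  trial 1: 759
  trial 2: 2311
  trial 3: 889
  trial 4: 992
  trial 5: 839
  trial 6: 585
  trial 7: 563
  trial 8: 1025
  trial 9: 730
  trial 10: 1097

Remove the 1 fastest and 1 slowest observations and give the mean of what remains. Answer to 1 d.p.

Sorted: 563, 585, 730, 759, 839, 889, 992, 1025, 1097, 2311
Drop lowest 1 (563) and highest 1 (2311)
Remaining (n=8): Σ = 6916, mean = 6916/8 = 864.500

864.5 ms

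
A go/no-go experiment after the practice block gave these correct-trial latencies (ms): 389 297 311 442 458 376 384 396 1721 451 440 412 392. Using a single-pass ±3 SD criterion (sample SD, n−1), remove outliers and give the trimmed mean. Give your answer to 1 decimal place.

n = 13, ΣRT = 6469, M = 497.615
Σ(x−M)² = 1650203.08; s = √(1650203.08/12) = 370.833
Cutoffs: 497.615 ± 3·370.833 → [-614.9, 1610.1]
Outside: 1721 → excluded.
Retained (n=12): Σ = 4748, mean = 4748/12 = 395.667

395.7 ms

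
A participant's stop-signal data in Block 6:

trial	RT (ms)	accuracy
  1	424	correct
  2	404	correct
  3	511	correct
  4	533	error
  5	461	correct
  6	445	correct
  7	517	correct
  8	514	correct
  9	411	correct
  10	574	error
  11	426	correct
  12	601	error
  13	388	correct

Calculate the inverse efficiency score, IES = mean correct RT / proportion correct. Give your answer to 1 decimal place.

Correct trials (n=10): 424, 404, 511, 461, 445, 517, 514, 411, 426, 388
Mean correct RT = 4501/10 = 450.1000 ms
Proportion correct = 10/13
IES = 450.1000 / (10/13) = 585.130 ms

585.1 ms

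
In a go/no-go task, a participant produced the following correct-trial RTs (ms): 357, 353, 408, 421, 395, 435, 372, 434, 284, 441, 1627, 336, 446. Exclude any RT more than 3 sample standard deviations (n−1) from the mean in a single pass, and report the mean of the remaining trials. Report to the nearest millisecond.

n = 13, ΣRT = 6309, M = 485.308
Σ(x−M)² = 1440024.77; s = √(1440024.77/12) = 346.413
Cutoffs: 485.308 ± 3·346.413 → [-553.9, 1524.5]
Outside: 1627 → excluded.
Retained (n=12): Σ = 4682, mean = 4682/12 = 390.167

390 ms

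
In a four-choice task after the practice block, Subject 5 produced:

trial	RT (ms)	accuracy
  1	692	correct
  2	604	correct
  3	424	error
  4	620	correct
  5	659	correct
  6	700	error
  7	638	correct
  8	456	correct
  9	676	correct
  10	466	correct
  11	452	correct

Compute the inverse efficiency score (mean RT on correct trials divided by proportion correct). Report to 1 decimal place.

714.7 ms

Correct trials (n=9): 692, 604, 620, 659, 638, 456, 676, 466, 452
Mean correct RT = 5263/9 = 584.7778 ms
Proportion correct = 9/11
IES = 584.7778 / (9/11) = 714.728 ms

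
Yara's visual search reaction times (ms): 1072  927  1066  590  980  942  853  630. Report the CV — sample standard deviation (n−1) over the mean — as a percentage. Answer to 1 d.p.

n = 8, Σ = 7060, M = 882.5000
Σ(x−M)² = 234792.000; s = √(234792.000/7) = 183.1440
CV = 183.1440 / 882.5000 = 0.20753 = 20.753%

20.8%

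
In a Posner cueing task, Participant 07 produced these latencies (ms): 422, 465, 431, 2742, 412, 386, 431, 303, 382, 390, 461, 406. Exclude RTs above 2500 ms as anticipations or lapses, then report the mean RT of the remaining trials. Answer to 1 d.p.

Excluded: 2742
Retained (n=11): Σ = 4489
Mean = 4489/11 = 408.0909

408.1 ms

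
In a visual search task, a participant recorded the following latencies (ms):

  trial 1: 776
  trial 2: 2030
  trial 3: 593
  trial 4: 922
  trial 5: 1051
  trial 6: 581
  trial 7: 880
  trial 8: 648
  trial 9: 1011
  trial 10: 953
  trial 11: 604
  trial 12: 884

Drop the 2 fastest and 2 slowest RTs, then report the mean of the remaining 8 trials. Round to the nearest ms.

835 ms

Sorted: 581, 593, 604, 648, 776, 880, 884, 922, 953, 1011, 1051, 2030
Drop lowest 2 (581, 593) and highest 2 (1051, 2030)
Remaining (n=8): Σ = 6678, mean = 6678/8 = 834.750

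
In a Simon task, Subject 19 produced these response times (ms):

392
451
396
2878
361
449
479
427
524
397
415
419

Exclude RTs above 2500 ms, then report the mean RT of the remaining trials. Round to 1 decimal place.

Excluded: 2878
Retained (n=11): Σ = 4710
Mean = 4710/11 = 428.1818

428.2 ms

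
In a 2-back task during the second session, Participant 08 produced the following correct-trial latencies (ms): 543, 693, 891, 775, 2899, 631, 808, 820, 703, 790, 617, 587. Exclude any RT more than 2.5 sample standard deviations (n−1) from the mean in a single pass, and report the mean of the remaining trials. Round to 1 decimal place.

n = 12, ΣRT = 10757, M = 896.417
Σ(x−M)² = 4498042.92; s = √(4498042.92/11) = 639.463
Cutoffs: 896.417 ± 2.5·639.463 → [-702.2, 2495.1]
Outside: 2899 → excluded.
Retained (n=11): Σ = 7858, mean = 7858/11 = 714.364

714.4 ms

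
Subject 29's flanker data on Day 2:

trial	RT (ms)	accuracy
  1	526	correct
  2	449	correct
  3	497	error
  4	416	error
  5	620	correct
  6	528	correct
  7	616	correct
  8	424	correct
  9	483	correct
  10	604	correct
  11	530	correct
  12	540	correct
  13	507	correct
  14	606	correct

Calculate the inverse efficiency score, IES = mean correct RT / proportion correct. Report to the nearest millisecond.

625 ms

Correct trials (n=12): 526, 449, 620, 528, 616, 424, 483, 604, 530, 540, 507, 606
Mean correct RT = 6433/12 = 536.0833 ms
Proportion correct = 12/14
IES = 536.0833 / (12/14) = 625.431 ms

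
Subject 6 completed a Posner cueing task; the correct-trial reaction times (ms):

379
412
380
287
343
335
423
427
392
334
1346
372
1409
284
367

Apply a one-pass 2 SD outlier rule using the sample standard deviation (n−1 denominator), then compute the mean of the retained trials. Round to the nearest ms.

n = 15, ΣRT = 7490, M = 499.333
Σ(x−M)² = 1807225.33; s = √(1807225.33/14) = 359.288
Cutoffs: 499.333 ± 2·359.288 → [-219.2, 1217.9]
Outside: 1346, 1409 → excluded.
Retained (n=13): Σ = 4735, mean = 4735/13 = 364.231

364 ms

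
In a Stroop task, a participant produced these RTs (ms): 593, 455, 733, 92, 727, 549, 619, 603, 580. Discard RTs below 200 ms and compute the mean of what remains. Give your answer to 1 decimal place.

607.4 ms

Excluded: 92
Retained (n=8): Σ = 4859
Mean = 4859/8 = 607.3750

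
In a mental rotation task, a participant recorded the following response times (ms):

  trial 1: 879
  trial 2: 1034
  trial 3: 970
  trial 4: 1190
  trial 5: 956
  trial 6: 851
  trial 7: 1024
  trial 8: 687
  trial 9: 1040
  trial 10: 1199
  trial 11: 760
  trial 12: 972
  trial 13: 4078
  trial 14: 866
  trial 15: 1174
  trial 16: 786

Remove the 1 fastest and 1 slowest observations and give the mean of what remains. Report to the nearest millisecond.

Sorted: 687, 760, 786, 851, 866, 879, 956, 970, 972, 1024, 1034, 1040, 1174, 1190, 1199, 4078
Drop lowest 1 (687) and highest 1 (4078)
Remaining (n=14): Σ = 13701, mean = 13701/14 = 978.643

979 ms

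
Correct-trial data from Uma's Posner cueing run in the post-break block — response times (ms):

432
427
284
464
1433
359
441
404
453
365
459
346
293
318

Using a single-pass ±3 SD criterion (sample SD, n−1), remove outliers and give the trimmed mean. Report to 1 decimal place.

n = 14, ΣRT = 6478, M = 462.714
Σ(x−M)² = 1063312.86; s = √(1063312.86/13) = 285.995
Cutoffs: 462.714 ± 3·285.995 → [-395.3, 1320.7]
Outside: 1433 → excluded.
Retained (n=13): Σ = 5045, mean = 5045/13 = 388.077

388.1 ms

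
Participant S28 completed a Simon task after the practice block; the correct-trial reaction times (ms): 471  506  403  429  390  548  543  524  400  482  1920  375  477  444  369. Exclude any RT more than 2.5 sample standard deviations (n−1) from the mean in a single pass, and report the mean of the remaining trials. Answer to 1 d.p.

n = 15, ΣRT = 8281, M = 552.067
Σ(x−M)² = 2054666.93; s = √(2054666.93/14) = 383.095
Cutoffs: 552.067 ± 2.5·383.095 → [-405.7, 1509.8]
Outside: 1920 → excluded.
Retained (n=14): Σ = 6361, mean = 6361/14 = 454.357

454.4 ms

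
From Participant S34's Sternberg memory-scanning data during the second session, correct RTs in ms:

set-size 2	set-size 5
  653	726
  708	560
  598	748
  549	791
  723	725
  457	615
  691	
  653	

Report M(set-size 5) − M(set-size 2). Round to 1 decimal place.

65.2 ms

M(set-size 2) = 5032/8 = 629.000
M(set-size 5) = 4165/6 = 694.167
Difference = 694.167 − 629.000 = 65.167 ms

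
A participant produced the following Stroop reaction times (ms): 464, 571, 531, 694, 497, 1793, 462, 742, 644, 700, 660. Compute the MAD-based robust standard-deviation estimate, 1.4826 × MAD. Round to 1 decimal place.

145.3 ms

Sorted: 462, 464, 497, 531, 571, 644, 660, 694, 700, 742, 1793 → median = 644
|x − 644| sorted: 0, 16, 50, 56, 73, 98, 113, 147, 180, 182, 1149 → MAD = 98
Robust SD ≈ 1.4826 × 98 = 145.295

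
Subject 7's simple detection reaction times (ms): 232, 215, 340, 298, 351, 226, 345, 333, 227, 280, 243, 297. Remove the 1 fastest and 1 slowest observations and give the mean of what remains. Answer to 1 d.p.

Sorted: 215, 226, 227, 232, 243, 280, 297, 298, 333, 340, 345, 351
Drop lowest 1 (215) and highest 1 (351)
Remaining (n=10): Σ = 2821, mean = 2821/10 = 282.100

282.1 ms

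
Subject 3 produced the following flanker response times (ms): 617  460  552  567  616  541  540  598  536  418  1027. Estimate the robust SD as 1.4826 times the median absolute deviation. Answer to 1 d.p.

Sorted: 418, 460, 536, 540, 541, 552, 567, 598, 616, 617, 1027 → median = 552
|x − 552| sorted: 0, 11, 12, 15, 16, 46, 64, 65, 92, 134, 475 → MAD = 46
Robust SD ≈ 1.4826 × 46 = 68.200

68.2 ms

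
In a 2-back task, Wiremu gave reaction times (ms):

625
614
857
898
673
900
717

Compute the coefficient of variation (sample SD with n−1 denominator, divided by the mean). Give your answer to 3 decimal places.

0.168

n = 7, Σ = 5284, M = 754.8571
Σ(x−M)² = 96826.857; s = √(96826.857/6) = 127.0347
CV = 127.0347 / 754.8571 = 0.16829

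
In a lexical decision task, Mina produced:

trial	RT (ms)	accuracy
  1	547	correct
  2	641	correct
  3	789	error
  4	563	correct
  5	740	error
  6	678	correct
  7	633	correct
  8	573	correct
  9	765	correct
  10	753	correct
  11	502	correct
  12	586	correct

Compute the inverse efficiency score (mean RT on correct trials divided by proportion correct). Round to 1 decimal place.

Correct trials (n=10): 547, 641, 563, 678, 633, 573, 765, 753, 502, 586
Mean correct RT = 6241/10 = 624.1000 ms
Proportion correct = 10/12
IES = 624.1000 / (10/12) = 748.920 ms

748.9 ms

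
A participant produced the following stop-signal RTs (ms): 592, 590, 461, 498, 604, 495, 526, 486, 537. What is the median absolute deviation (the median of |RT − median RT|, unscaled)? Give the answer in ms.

Sorted: 461, 486, 495, 498, 526, 537, 590, 592, 604 → median = 526
|x − 526|: 66, 64, 65, 28, 78, 31, 0, 40, 11
Sorted deviations: 0, 11, 28, 31, 40, 64, 65, 66, 78 → MAD = 40

40 ms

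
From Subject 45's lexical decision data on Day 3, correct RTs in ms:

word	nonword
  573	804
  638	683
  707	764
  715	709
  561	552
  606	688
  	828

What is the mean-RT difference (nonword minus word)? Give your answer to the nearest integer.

M(word) = 3800/6 = 633.333
M(nonword) = 5028/7 = 718.286
Difference = 718.286 − 633.333 = 84.952 ms

85 ms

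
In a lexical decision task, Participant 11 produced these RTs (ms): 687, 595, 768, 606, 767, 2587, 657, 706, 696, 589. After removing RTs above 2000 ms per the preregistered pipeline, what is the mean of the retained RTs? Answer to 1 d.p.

674.6 ms

Excluded: 2587
Retained (n=9): Σ = 6071
Mean = 6071/9 = 674.5556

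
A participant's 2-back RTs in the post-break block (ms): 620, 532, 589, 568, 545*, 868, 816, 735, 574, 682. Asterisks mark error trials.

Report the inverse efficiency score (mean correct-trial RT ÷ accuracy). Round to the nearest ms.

Correct trials (n=9): 620, 532, 589, 568, 868, 816, 735, 574, 682
Mean correct RT = 5984/9 = 664.8889 ms
Proportion correct = 9/10
IES = 664.8889 / (9/10) = 738.765 ms

739 ms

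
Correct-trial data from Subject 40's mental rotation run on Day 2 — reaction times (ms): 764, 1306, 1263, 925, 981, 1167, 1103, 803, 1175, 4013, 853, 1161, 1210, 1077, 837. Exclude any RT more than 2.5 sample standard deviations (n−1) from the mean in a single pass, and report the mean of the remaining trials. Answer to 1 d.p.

1044.6 ms

n = 15, ΣRT = 18638, M = 1242.533
Σ(x−M)² = 8652379.73; s = √(8652379.73/14) = 786.147
Cutoffs: 1242.533 ± 2.5·786.147 → [-722.8, 3207.9]
Outside: 4013 → excluded.
Retained (n=14): Σ = 14625, mean = 14625/14 = 1044.643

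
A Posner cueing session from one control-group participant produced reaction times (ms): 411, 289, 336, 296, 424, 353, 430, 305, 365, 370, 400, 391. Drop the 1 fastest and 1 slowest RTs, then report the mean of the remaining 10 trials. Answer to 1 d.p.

Sorted: 289, 296, 305, 336, 353, 365, 370, 391, 400, 411, 424, 430
Drop lowest 1 (289) and highest 1 (430)
Remaining (n=10): Σ = 3651, mean = 3651/10 = 365.100

365.1 ms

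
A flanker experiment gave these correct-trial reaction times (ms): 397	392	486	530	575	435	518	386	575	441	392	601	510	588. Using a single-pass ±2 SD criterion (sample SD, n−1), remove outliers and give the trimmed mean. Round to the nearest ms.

488 ms

n = 14, ΣRT = 6826, M = 487.571
Σ(x−M)² = 83191.43; s = √(83191.43/13) = 79.996
Cutoffs: 487.571 ± 2·79.996 → [327.6, 647.6]
No RTs fall outside the cutoffs; all 14 retained. Mean = 6826/14 = 487.571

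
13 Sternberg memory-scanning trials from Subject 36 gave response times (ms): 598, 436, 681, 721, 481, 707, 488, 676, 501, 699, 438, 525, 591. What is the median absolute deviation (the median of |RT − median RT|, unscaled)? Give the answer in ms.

103 ms

Sorted: 436, 438, 481, 488, 501, 525, 591, 598, 676, 681, 699, 707, 721 → median = 591
|x − 591|: 7, 155, 90, 130, 110, 116, 103, 85, 90, 108, 153, 66, 0
Sorted deviations: 0, 7, 66, 85, 90, 90, 103, 108, 110, 116, 130, 153, 155 → MAD = 103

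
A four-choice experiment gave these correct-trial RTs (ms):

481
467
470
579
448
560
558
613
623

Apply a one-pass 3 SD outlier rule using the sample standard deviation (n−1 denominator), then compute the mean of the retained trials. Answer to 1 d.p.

533.2 ms

n = 9, ΣRT = 4799, M = 533.222
Σ(x−M)² = 36223.56; s = √(36223.56/8) = 67.290
Cutoffs: 533.222 ± 3·67.290 → [331.4, 735.1]
No RTs fall outside the cutoffs; all 9 retained. Mean = 4799/9 = 533.222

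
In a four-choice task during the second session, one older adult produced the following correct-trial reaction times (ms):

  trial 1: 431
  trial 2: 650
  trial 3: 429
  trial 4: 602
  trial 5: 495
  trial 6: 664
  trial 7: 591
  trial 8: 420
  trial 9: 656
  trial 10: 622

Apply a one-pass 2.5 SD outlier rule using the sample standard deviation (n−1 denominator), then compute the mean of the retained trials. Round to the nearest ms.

n = 10, ΣRT = 5560, M = 556.000
Σ(x−M)² = 92168.00; s = √(92168.00/9) = 101.197
Cutoffs: 556.000 ± 2.5·101.197 → [303.0, 809.0]
No RTs fall outside the cutoffs; all 10 retained. Mean = 5560/10 = 556.000

556 ms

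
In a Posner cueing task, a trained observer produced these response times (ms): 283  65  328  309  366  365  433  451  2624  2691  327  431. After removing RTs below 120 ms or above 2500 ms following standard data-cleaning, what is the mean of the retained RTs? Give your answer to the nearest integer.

Excluded: 65, 2624, 2691
Retained (n=9): Σ = 3293
Mean = 3293/9 = 365.8889

366 ms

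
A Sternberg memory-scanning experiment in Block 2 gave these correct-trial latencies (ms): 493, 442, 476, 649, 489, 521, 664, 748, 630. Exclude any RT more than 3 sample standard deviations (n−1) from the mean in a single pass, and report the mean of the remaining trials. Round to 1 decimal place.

568.0 ms

n = 9, ΣRT = 5112, M = 568.000
Σ(x−M)² = 90436.00; s = √(90436.00/8) = 106.323
Cutoffs: 568.000 ± 3·106.323 → [249.0, 887.0]
No RTs fall outside the cutoffs; all 9 retained. Mean = 5112/9 = 568.000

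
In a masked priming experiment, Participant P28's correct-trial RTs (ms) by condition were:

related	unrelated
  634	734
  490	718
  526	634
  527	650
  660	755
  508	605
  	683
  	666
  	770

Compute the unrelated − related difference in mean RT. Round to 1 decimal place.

133.1 ms

M(related) = 3345/6 = 557.500
M(unrelated) = 6215/9 = 690.556
Difference = 690.556 − 557.500 = 133.056 ms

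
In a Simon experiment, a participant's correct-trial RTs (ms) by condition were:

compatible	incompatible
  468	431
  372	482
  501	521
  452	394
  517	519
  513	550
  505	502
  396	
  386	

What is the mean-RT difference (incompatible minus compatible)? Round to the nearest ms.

29 ms

M(compatible) = 4110/9 = 456.667
M(incompatible) = 3399/7 = 485.571
Difference = 485.571 − 456.667 = 28.905 ms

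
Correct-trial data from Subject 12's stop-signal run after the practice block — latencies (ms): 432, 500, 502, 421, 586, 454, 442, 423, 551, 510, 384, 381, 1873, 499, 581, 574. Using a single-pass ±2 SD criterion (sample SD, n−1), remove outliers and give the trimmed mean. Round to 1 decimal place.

n = 16, ΣRT = 9113, M = 569.562
Σ(x−M)² = 1879735.94; s = √(1879735.94/15) = 354.000
Cutoffs: 569.562 ± 2·354.000 → [-138.4, 1277.6]
Outside: 1873 → excluded.
Retained (n=15): Σ = 7240, mean = 7240/15 = 482.667

482.7 ms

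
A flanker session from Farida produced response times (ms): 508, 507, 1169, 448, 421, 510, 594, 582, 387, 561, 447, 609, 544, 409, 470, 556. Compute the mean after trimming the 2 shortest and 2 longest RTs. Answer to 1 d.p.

Sorted: 387, 409, 421, 447, 448, 470, 507, 508, 510, 544, 556, 561, 582, 594, 609, 1169
Drop lowest 2 (387, 409) and highest 2 (609, 1169)
Remaining (n=12): Σ = 6148, mean = 6148/12 = 512.333

512.3 ms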